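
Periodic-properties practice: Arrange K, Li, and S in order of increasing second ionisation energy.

After 1 electron has been removed, what remains? K⁺ is the bare [Ar] core; Li⁺ is the bare [He] core; S⁺ still has 5 valence electrons.
Core electrons are held far more tightly than valence electrons, so K and Li top the IE_2 order.
Tabulated IE_2 (kJ/mol): K 3052, Li 7298, S 2252.
So the second ionization energies run S < K < Li.

S < K < Li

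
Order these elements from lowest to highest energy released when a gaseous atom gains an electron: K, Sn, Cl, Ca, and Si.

Ca < K < Sn < Si < Cl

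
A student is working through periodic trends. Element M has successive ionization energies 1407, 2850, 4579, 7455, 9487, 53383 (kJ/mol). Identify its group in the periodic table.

Group 15

Look for the largest jump between consecutive ionization energies: IE6/IE5 ≈ 5.6, far larger than any earlier ratio.
That jump marks the point where a core electron is being removed. So the atom has 5 valence electrons.
A main-group element with 5 valence electrons is in group 15.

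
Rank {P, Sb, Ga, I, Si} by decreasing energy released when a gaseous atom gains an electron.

Si is in period 3, group 14; P is in period 3, group 15; Ga is in period 4, group 13; Sb is in period 5, group 15; I is in period 5, group 17.
Electron affinity generally becomes more exothermic across a period toward the halogens and less exothermic down a group.
These span different periods and groups, so the two trends combine.
P > Ga: both effects reinforce here, so P is clearly the higher of the two.
Sb > P: this pair runs against the simple trend — see the exception note.
Si > Sb: period and group pull opposite ways; the down-group shift dominates (134 vs 103 kJ/mol).
I > Si: the two effects oppose for this pair; the across-period effect wins (295 vs 134 kJ/mol).
Note the exception: Sb has a higher electron affinity than P, contrary to the simple trend — both are half-filled np³, but the pairing/repulsion penalty for the added electron shrinks as the p orbitals become larger and more diffuse down the group, and for Sb that outweighs the weaker nuclear attraction.
Note the exception: Si has a higher electron affinity than P, contrary to the simple trend — adding an electron to P's half-filled 3p³ is unfavourable, so Si (3p²) has the more exothermic EA.
Tabulated electron affinity (kJ/mol): Si 134, P 72, Ga 29, Sb 103, I 295.
So from highest to lowest: I > Si > Sb > P > Ga.

I > Si > Sb > P > Ga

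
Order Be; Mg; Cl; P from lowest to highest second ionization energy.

Consider each +1 ion: Be⁺ still has 1 valence electron; Mg⁺ still has 1 valence electron; Cl⁺ still has 6 valence electrons; P⁺ still has 4 valence electrons.
All are still removing valence electrons, so compare the +1 ions as you would atoms: IE_2 generally rises across a period (higher Z_eff) and falls down a group (larger shell), subject to the usual subshell exceptions.
Valence configurations: Be⁺ [He]2s¹, Mg⁺ [Ne]3s¹, Cl⁺ [Ne]3s²3p⁴, P⁺ [Ne]3s²3p².
Approximate IE_2 values (kJ/mol): Be 1757, Mg 1451, Cl 2298, P 1907.
Overall IE_2 order: Mg < Be < P < Cl.

Mg < Be < P < Cl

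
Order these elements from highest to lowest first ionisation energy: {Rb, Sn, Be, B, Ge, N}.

N, Be, B, Ge, Sn, Rb

Be is in period 2, group 2; B is in period 2, group 13; N is in period 2, group 15; Ge is in period 4, group 14; Rb is in period 5, group 1; Sn is in period 5, group 14.
IE₁ increases left→right with effective nuclear charge and decreases top→bottom as the valence shell moves farther out.
Here both period and group differ, so the two effects have to be weighed against each other.
Sn > Rb: both are in period 5; the period trend gives Sn the larger value.
Ge > Sn: Ge sits above Sn in group 14, so the down-group effect alone puts Ge higher.
B > Ge: period and group pull opposite ways; the down-group shift dominates (801 vs 762 kJ/mol).
Be > B: this pair runs against the simple trend — see the exception note.
N > Be: N lies to the right of Be in period 2, so the across-period effect alone puts N higher.
Note the exception: Be has a higher first ionization energy than B, contrary to the simple trend — removing B's lone 2p electron is easier than breaking Be's filled 2s².
For reference (kJ/mol): Be 900, B 801, N 1402, Ge 762, Rb 403, Sn 709.
So from highest to lowest: N > Be > B > Ge > Sn > Rb.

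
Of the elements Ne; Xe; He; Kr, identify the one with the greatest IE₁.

He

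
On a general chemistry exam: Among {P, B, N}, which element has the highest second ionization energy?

IE_2 is the cost of taking one more electron from the +1 cation: P⁺ still has 4 valence electrons; B⁺ still has 2 valence electrons; N⁺ still has 4 valence electrons.
All are still removing valence electrons, so compare the +1 ions as you would atoms: IE_2 generally rises across a period (higher Z_eff) and falls down a group (larger shell), subject to the usual subshell exceptions.
Valence configurations: P⁺ [Ne]3s²3p², B⁺ [He]2s², N⁺ [He]2s²2p².
Tabulated IE_2 (kJ/mol): P 1907, B 2427, N 2856.
So the second ionization energies run P < B < N.

N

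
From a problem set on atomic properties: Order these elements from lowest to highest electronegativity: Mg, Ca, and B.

Ca < Mg < B

B is in period 2, group 13; Mg is in period 3, group 2; Ca is in period 4, group 2.
Smaller atoms with higher effective nuclear charge are more electronegative.
These span different periods and groups, so the two trends combine.
Mg > Ca: Mg sits above Ca in group 2, so the down-group effect alone puts Mg higher.
B > Mg: relative to Mg, both the across-period and down-group shifts push B's electronegativity up.
Tabulated electronegativity (Pauling): B 2.04, Mg 1.31, Ca 1.00.
So from lowest to highest: Ca < Mg < B.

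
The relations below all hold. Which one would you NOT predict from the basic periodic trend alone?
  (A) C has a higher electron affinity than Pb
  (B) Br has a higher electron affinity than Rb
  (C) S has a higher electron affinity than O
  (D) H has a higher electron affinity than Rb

(C)

The general trend: electron affinity increases across a period and decreases down a group.
(A) C (period 2, group 14) vs Pb (period 6, group 14): the stated order agrees with the simple trend.
(B) Br (period 4, group 17) vs Rb (period 5, group 1): the stated order agrees with the simple trend.
(C) S (period 3, group 16) vs O (period 2, group 16): the stated order contradicts the simple trend.
(D) H (period 1, group 1) vs Rb (period 5, group 1): the stated order agrees with the simple trend.
The exception is (C): the compact 2p subshell of O repels the added electron more than S's larger 3p does.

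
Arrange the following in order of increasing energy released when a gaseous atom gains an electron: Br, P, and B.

B, P, Br

B is in period 2, group 13; P is in period 3, group 15; Br is in period 4, group 17.
Electron affinity generally becomes more exothermic across a period toward the halogens and less exothermic down a group.
These span different periods and groups, so the two trends combine.
P > B: the two effects oppose for this pair; the across-period effect wins (72 vs 27 kJ/mol).
Br > P: the two effects oppose for this pair; the across-period effect wins (325 vs 72 kJ/mol).
For reference (kJ/mol): B 27, P 72, Br 325.
So from lowest to highest: B < P < Br.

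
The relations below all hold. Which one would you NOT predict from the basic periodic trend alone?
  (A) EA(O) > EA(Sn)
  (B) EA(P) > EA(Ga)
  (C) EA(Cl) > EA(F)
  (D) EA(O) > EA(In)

The general trend: electron affinity increases across a period and decreases down a group.
(A) O (period 2, group 16) vs Sn (period 5, group 14): the stated order agrees with the simple trend.
(B) P (period 3, group 15) vs Ga (period 4, group 13): the stated order agrees with the simple trend.
(C) Cl (period 3, group 17) vs F (period 2, group 17): the stated order contradicts the simple trend.
(D) O (period 2, group 16) vs In (period 5, group 13): the stated order agrees with the simple trend.
The exception is (C): F's small 2p subshell makes the incoming electron feel strong e⁻–e⁻ repulsion, so Cl actually releases more energy on gaining an electron.

(C)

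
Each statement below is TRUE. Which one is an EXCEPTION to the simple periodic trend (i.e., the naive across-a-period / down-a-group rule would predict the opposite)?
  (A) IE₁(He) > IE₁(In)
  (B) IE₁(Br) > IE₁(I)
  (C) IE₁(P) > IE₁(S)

(C)

The general trend: first ionization energy increases across a period and decreases down a group.
(A) He (period 1, group 18) vs In (period 5, group 13): the stated order agrees with the simple trend.
(B) Br (period 4, group 17) vs I (period 5, group 17): the stated order agrees with the simple trend.
(C) P (period 3, group 15) vs S (period 3, group 16): the stated order contradicts the simple trend.
The exception is (C): S (3p⁴) ionizes more easily than half-filled P (3p³) because the paired 3p electron in S is pushed out by e⁻–e⁻ repulsion.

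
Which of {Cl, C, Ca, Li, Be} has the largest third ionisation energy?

The third ionization energy removes an electron from the +2 ion. For each element: Cl²⁺ still has 5 valence electrons; C²⁺ still has 2 valence electrons; Ca²⁺ is the bare [Ar] core; Li²⁺ is already 1 electron into the core; Be²⁺ is the bare [He] core.
Breaking into a closed-shell core is much more expensive than removing a leftover valence electron — Ca, Li and Be have the largest IE_3 here.
Valence configurations: Cl²⁺ [Ne]3s²3p³, C²⁺ [He]2s².
Approximate IE_3 values (kJ/mol): Cl 3822, C 4620, Ca 4912, Li 11815, Be 14849.
So the third ionization energies run Cl < C < Ca < Li < Be.

Be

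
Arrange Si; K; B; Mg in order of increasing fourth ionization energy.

Si < K < Mg < B

IE_4 is the cost of taking one more electron from the +3 cation: Si³⁺ still has 1 valence electron; K³⁺ is already 2 electrons into the core; B³⁺ is the bare [He] core; Mg³⁺ is already 1 electron into the core.
Core electrons are held far more tightly than valence electrons, so K, Mg and B top the IE_4 order.
The numbers (kJ/mol): Si 4356, K 5877, B 25026, Mg 10543.
Putting it together, IE_4: Si < K < Mg < B.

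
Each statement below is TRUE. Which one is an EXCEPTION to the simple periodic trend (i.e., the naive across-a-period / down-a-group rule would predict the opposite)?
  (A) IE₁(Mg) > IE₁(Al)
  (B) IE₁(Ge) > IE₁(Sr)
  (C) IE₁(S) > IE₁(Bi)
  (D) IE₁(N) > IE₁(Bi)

(A)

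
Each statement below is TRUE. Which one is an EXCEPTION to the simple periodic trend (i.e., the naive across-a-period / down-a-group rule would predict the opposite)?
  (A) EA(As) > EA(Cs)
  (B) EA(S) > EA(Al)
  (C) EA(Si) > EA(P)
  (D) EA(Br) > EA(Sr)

(C)

The general trend: electron affinity increases across a period and decreases down a group.
(A) As (period 4, group 15) vs Cs (period 6, group 1): the stated order agrees with the simple trend.
(B) S (period 3, group 16) vs Al (period 3, group 13): the stated order agrees with the simple trend.
(C) Si (period 3, group 14) vs P (period 3, group 15): the stated order contradicts the simple trend.
(D) Br (period 4, group 17) vs Sr (period 5, group 2): the stated order agrees with the simple trend.
The exception is (C): adding an electron to P's half-filled 3p³ is unfavourable, so Si (3p²) has the more exothermic EA.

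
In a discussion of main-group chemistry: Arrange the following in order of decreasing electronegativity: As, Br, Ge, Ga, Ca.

Smaller atoms with higher effective nuclear charge are more electronegative.
All lie in period 4, so electronegativity increases left to right.
So from highest to lowest: Br > As > Ge > Ga > Ca.

Br > As > Ge > Ga > Ca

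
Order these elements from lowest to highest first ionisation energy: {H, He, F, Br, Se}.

Se, Br, H, F, He

H is in period 1, group 1; He is in period 1, group 18; F is in period 2, group 17; Se is in period 4, group 16; Br is in period 4, group 17.
Removing the outermost electron gets harder across a period and easier down a group.
These span different periods and groups, so the two trends combine.
Br > Se: both are in period 4; the period trend gives Br the larger value.
H > Br: period and group pull opposite ways; the down-group shift dominates (1312 vs 1140 kJ/mol).
F > H: period and group pull opposite ways; the across-period shift dominates (1681 vs 1312 kJ/mol).
He > F: relative to F, both the across-period and down-group shifts push He's first ionization energy up.
For reference (kJ/mol): H 1312, He 2372, F 1681, Se 941, Br 1140.
So from lowest to highest: Se < Br < H < F < He.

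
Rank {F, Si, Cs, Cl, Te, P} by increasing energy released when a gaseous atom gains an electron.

Atoms with high Z_eff and room in the valence shell (especially the halogens) have the most exothermic electron affinities.
Here both period and group differ, so the two effects have to be weighed against each other.
P > Cs: both effects reinforce here, so P is clearly the higher of the two.
Si > P: this pair runs against the simple trend — see the exception note.
Te > Si: period and group pull opposite ways; the across-period shift dominates (190 vs 134 kJ/mol).
F > Te: both effects reinforce here, so F is clearly the higher of the two.
Cl > F: this pair runs against the simple trend — see the exception note.
Note the exception: Si has a higher electron affinity than P, contrary to the simple trend — adding an electron to P's half-filled 3p³ is unfavourable, so Si (3p²) has the more exothermic EA.
Note the exception: Cl has a higher electron affinity than F, contrary to the simple trend — F's small 2p subshell makes the incoming electron feel strong e⁻–e⁻ repulsion, so Cl actually releases more energy on gaining an electron.
Approximate values (kJ/mol): F 328, Si 134, P 72, Cl 349, Te 190, Cs 46.
So from lowest to highest: Cs < P < Si < Te < F < Cl.

Cs, P, Si, Te, F, Cl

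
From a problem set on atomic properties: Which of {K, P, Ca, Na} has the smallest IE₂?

After 1 electron has been removed, what remains? K⁺ is the bare [Ar] core; P⁺ still has 4 valence electrons; Ca⁺ still has 1 valence electron; Na⁺ is the bare [Ne] core.
Core electrons are held far more tightly than valence electrons, so K and Na top the IE_2 order.
Valence configurations: P⁺ [Ne]3s²3p², Ca⁺ [Ar]4s¹.
Approximate IE_2 values (kJ/mol): K 3052, P 1907, Ca 1145, Na 4562.
So the second ionization energies run Ca < P < K < Na.

Ca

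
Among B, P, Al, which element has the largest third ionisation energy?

B

Consider each +2 ion: B²⁺ still has 1 valence electron; P²⁺ still has 3 valence electrons; Al²⁺ still has 1 valence electron.
All are still removing valence electrons, so compare the +2 ions as you would atoms: IE_3 generally rises across a period (higher Z_eff) and falls down a group (larger shell), subject to the usual subshell exceptions.
Valence configurations: B²⁺ [He]2s¹, P²⁺ [Ne]3s²3p¹, Al²⁺ [Ne]3s¹.
Approximate IE_3 values (kJ/mol): B 3660, P 2914, Al 2745.
Overall IE_3 order: Al < P < B.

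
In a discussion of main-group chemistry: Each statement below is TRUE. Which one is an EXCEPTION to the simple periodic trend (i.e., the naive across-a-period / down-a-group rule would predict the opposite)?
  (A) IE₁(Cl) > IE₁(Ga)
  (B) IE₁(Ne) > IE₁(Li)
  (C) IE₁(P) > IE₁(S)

(C)

The general trend: first ionization energy increases across a period and decreases down a group.
(A) Cl (period 3, group 17) vs Ga (period 4, group 13): the stated order agrees with the simple trend.
(B) Ne (period 2, group 18) vs Li (period 2, group 1): the stated order agrees with the simple trend.
(C) P (period 3, group 15) vs S (period 3, group 16): the stated order contradicts the simple trend.
The exception is (C): S (3p⁴) ionizes more easily than half-filled P (3p³) because the paired 3p electron in S is pushed out by e⁻–e⁻ repulsion.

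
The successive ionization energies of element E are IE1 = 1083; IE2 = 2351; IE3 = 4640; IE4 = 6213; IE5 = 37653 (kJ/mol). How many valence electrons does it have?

4

Look for the largest jump between consecutive ionization energies: IE5/IE4 ≈ 6.1, far larger than any earlier ratio.
That jump marks the point where a core electron is being removed. So the atom has 4 valence electrons.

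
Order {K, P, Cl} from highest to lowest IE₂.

K > Cl > P

After 1 electron has been removed, what remains? K⁺ is the bare [Ar] core; P⁺ still has 4 valence electrons; Cl⁺ still has 6 valence electrons.
Breaking into a closed-shell core is much more expensive than removing a leftover valence electron — K has the largest IE_2 here.
Valence configurations: P⁺ [Ne]3s²3p², Cl⁺ [Ne]3s²3p⁴.
Approximate IE_2 values (kJ/mol): K 3052, P 1907, Cl 2298.
Hence IE_2: P < Cl < K.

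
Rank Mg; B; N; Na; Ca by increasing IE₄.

Ca < N < Na < Mg < B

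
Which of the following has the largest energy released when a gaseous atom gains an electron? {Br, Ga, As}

Br

Atoms with high Z_eff and room in the valence shell (especially the halogens) have the most exothermic electron affinities.
All lie in period 4, so electron affinity increases left to right.
The largest energy released when a gaseous atom gains an electron among these belongs to Br.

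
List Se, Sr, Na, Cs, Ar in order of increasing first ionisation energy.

Na is in period 3, group 1; Ar is in period 3, group 18; Se is in period 4, group 16; Sr is in period 5, group 2; Cs is in period 6, group 1.
First ionization energy rises across a period (greater Z_eff holds electrons more tightly) and falls down a group (valence electrons are farther from the nucleus).
Here both period and group differ, so the two effects have to be weighed against each other.
Na > Cs: Na sits above Cs in group 1, so the down-group effect alone puts Na higher.
Sr > Na: period and group pull opposite ways; the across-period shift dominates (550 vs 496 kJ/mol).
Se > Sr: relative to Sr, both the across-period and down-group shifts push Se's first ionization energy up.
Ar > Se: both effects reinforce here, so Ar is clearly the higher of the two.
For reference (kJ/mol): Na 496, Ar 1521, Se 941, Sr 550, Cs 376.
So from lowest to highest: Cs < Na < Sr < Se < Ar.

Cs < Na < Sr < Se < Ar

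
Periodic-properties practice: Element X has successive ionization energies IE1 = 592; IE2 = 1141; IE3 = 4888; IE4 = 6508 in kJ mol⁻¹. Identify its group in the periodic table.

Group 2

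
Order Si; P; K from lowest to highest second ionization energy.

IE_2 is the cost of taking one more electron from the +1 cation: Si⁺ still has 3 valence electrons; P⁺ still has 4 valence electrons; K⁺ is the bare [Ar] core.
Pulling an electron out of a noble-gas core costs far more than removing a remaining valence electron, so K sits at the high end of IE_2.
Valence configurations: Si⁺ [Ne]3s²3p¹, P⁺ [Ne]3s²3p².
The numbers (kJ/mol): Si 1577, P 1907, K 3052.
Overall IE_2 order: Si < P < K.

Si, P, K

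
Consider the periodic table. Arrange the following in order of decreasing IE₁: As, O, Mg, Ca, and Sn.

O > As > Mg > Sn > Ca

O is in period 2, group 16; Mg is in period 3, group 2; Ca is in period 4, group 2; As is in period 4, group 15; Sn is in period 5, group 14.
Across a period the outer electron is held more tightly (higher IE₁); down a group it sits in a higher shell, more shielded, and comes off more easily.
Here both period and group differ, so the two effects have to be weighed against each other.
Sn > Ca: the two effects oppose for this pair; the across-period effect wins (709 vs 590 kJ/mol).
Mg > Sn: the two effects oppose for this pair; the down-group effect wins (738 vs 709 kJ/mol).
As > Mg: the two effects oppose for this pair; the across-period effect wins (947 vs 738 kJ/mol).
O > As: relative to As, both the across-period and down-group shifts push O's first ionization energy up.
For reference (kJ/mol): O 1314, Mg 738, Ca 590, As 947, Sn 709.
So from highest to lowest: O > As > Mg > Sn > Ca.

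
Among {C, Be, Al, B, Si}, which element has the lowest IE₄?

Si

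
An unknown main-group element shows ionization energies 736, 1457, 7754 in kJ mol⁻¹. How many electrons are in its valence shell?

Look for the largest jump between consecutive ionization energies: IE3/IE2 ≈ 5.3, far larger than any earlier ratio.
That jump marks the point where a core electron is being removed. So the atom has 2 valence electrons.

2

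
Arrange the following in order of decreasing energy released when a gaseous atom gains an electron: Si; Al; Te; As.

Te, Si, As, Al

Al is in period 3, group 13; Si is in period 3, group 14; As is in period 4, group 15; Te is in period 5, group 16.
EA tends to increase across a period and decrease down a group, though the pattern is less regular than for IE or radius.
Neither a single period nor a single group — weigh both effects.
As > Al: period and group pull opposite ways; the across-period shift dominates (78 vs 42 kJ/mol).
Si > As: the two effects oppose for this pair; the down-group effect wins (134 vs 78 kJ/mol).
Te > Si: period and group pull opposite ways; the across-period shift dominates (190 vs 134 kJ/mol).
Tabulated electron affinity (kJ/mol): Al 42, Si 134, As 78, Te 190.
So from highest to lowest: Te > Si > As > Al.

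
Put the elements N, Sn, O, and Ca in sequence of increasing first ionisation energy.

Ca < Sn < O < N

N is in period 2, group 15; O is in period 2, group 16; Ca is in period 4, group 2; Sn is in period 5, group 14.
First ionization energy rises across a period (greater Z_eff holds electrons more tightly) and falls down a group (valence electrons are farther from the nucleus).
These span different periods and groups, so the two trends combine.
Sn > Ca: period and group pull opposite ways; the across-period shift dominates (709 vs 590 kJ/mol).
O > Sn: relative to Sn, both the across-period and down-group shifts push O's first ionization energy up.
N > O: this pair runs against the simple trend — see the exception note.
Note the exception: N has a higher first ionization energy than O, contrary to the simple trend — pairing an electron in O's 2p⁴ costs repulsion energy, so O ionizes more easily than half-filled N (2p³).
For reference (kJ/mol): N 1402, O 1314, Ca 590, Sn 709.
So from lowest to highest: Ca < Sn < O < N.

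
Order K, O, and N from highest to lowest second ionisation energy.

O > K > N

Consider each +1 ion: K⁺ is the bare [Ar] core; O⁺ still has 5 valence electrons; N⁺ still has 4 valence electrons.
Usually core removal costs more than valence removal, but here the competition is close: a tightly held n=2 valence electron can cost more to remove than an n=3 core electron, so the actual values have to decide it.
Valence configurations: O⁺ [He]2s²2p³, N⁺ [He]2s²2p².
Tabulated IE_2 (kJ/mol): K 3052, O 3388, N 2856.
Overall IE_2 order: N < K < O.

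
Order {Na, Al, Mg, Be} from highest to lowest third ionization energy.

Be > Mg > Na > Al

Consider each +2 ion: Na²⁺ is already 1 electron into the core; Al²⁺ still has 1 valence electron; Mg²⁺ is the bare [Ne] core; Be²⁺ is the bare [He] core.
Breaking into a closed-shell core is much more expensive than removing a leftover valence electron — Na, Mg and Be have the largest IE_3 here.
The numbers (kJ/mol): Na 6910, Al 2745, Mg 7733, Be 14849.
So the third ionization energies run Al < Na < Mg < Be.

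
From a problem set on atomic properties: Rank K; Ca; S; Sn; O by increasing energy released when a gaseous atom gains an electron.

O is in period 2, group 16; S is in period 3, group 16; K is in period 4, group 1; Ca is in period 4, group 2; Sn is in period 5, group 14.
Adding an electron releases more energy for atoms nearer the top right (short of the noble gases).
These span different periods and groups, so the two trends combine.
K > Ca: this pair runs against the simple trend — see the exception note.
Sn > K: period and group pull opposite ways; the across-period shift dominates (107 vs 48 kJ/mol).
O > Sn: relative to Sn, both the across-period and down-group shifts push O's electron affinity up.
S > O: this pair runs against the simple trend — see the exception note.
Note the exception: K has a higher electron affinity than Ca, contrary to the simple trend — adding an electron to Ca (ns²) has to open a new, higher-energy np subshell, which is unfavourable.
Note the exception: S has a higher electron affinity than O, contrary to the simple trend — the compact 2p subshell of O repels the added electron more than S's larger 3p does.
For reference (kJ/mol): O 141, S 200, K 48, Ca 2, Sn 107.
So from lowest to highest: Ca < K < Sn < O < S.

Ca < K < Sn < O < S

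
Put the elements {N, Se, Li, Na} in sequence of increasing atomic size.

N < Se < Li < Na

Li is in period 2, group 1; N is in period 2, group 15; Na is in period 3, group 1; Se is in period 4, group 16.
Atomic radius shrinks across a period as nuclear charge pulls the same shell inward, and grows down a group as new shells are added.
These span different periods and groups, so the two trends combine.
Se > N: the two effects oppose for this pair; the down-group effect wins (116 vs 71 pm).
Li > Se: period and group pull opposite ways; the across-period shift dominates (133 vs 116 pm).
Na > Li: Na sits below Li in group 1, so the down-group effect alone puts Na larger.
Approximate values (pm): Li 133, N 71, Na 155, Se 116.
So from smallest to largest: N < Se < Li < Na.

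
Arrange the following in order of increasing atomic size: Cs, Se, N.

N, Se, Cs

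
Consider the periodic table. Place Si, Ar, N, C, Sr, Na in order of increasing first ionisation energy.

Na, Sr, Si, C, N, Ar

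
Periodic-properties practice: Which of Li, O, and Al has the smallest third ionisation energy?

After 2 electrons have been removed, what remains? Li²⁺ is already 1 electron into the core; O²⁺ still has 4 valence electrons; Al²⁺ still has 1 valence electron.
Core electrons are held far more tightly than valence electrons, so Li tops the IE_3 order.
Valence configurations: O²⁺ [He]2s²2p², Al²⁺ [Ne]3s¹.
Tabulated IE_3 (kJ/mol): Li 11815, O 5300, Al 2745.
Putting it together, IE_3: Al < O < Li.

Al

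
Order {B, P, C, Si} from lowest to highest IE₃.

P < Si < B < C

The third ionization energy removes an electron from the +2 ion. For each element: B²⁺ still has 1 valence electron; P²⁺ still has 3 valence electrons; C²⁺ still has 2 valence electrons; Si²⁺ still has 2 valence electrons.
All are still removing valence electrons, so compare the +2 ions as you would atoms: IE_3 generally rises across a period (higher Z_eff) and falls down a group (larger shell), subject to the usual subshell exceptions.
Valence configurations: B²⁺ [He]2s¹, P²⁺ [Ne]3s²3p¹, C²⁺ [He]2s², Si²⁺ [Ne]3s².
P²⁺ loses a lone 3p electron whereas Si²⁺ must break into a filled 3s² pair, so IE_3(Si) > IE_3(P) even though P has the higher nuclear charge.
Tabulated IE_3 (kJ/mol): B 3660, P 2914, C 4620, Si 3232.
Putting it together, IE_3: P < Si < B < C.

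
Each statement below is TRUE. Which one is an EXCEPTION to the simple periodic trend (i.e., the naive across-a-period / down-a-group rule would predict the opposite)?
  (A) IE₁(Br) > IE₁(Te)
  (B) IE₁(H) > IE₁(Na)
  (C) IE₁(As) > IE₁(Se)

(C)

The general trend: first ionisation energy increases across a period and decreases down a group.
(A) Br (period 4, group 17) vs Te (period 5, group 16): the stated order agrees with the simple trend.
(B) H (period 1, group 1) vs Na (period 3, group 1): the stated order agrees with the simple trend.
(C) As (period 4, group 15) vs Se (period 4, group 16): the stated order contradicts the simple trend.
The exception is (C): Se (4p⁴) ionizes more easily than half-filled As (4p³).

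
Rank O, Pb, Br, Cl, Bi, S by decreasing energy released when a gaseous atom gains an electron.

Cl > Br > S > O > Bi > Pb

Adding an electron releases more energy for atoms nearer the top right (short of the noble gases).
These span different periods and groups, so the two trends combine.
Bi > Pb: Bi lies to the right of Pb in period 6, so the across-period effect alone puts Bi higher.
O > Bi: both effects reinforce here, so O is clearly the higher of the two.
S > O: this pair runs against the simple trend — see the exception note.
Br > S: the two effects oppose for this pair; the across-period effect wins (325 vs 200 kJ/mol).
Cl > Br: Cl sits above Br in group 17, so the down-group effect alone puts Cl higher.
Note the exception: S has a higher electron affinity than O, contrary to the simple trend — the compact 2p subshell of O repels the added electron more than S's larger 3p does.
Approximate values (kJ/mol): O 141, S 200, Cl 349, Br 325, Pb 35, Bi 91.
So from highest to lowest: Cl > Br > S > O > Bi > Pb.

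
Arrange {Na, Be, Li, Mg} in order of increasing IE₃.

Na, Mg, Li, Be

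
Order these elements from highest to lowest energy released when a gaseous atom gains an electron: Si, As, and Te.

Si is in period 3, group 14; As is in period 4, group 15; Te is in period 5, group 16.
Adding an electron releases more energy for atoms nearer the top right (short of the noble gases).
A diagonal step moves right (one effect) and down (the opposite effect) at once.
Si > As: the two effects oppose for this pair; the down-group effect wins (134 vs 78 kJ/mol).
Te > Si: the two effects oppose for this pair; the across-period effect wins (190 vs 134 kJ/mol).
Tabulated electron affinity (kJ/mol): Si 134, As 78, Te 190.
So from highest to lowest: Te > Si > As.

Te > Si > As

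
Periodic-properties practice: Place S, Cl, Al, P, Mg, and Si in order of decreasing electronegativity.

Cl, S, P, Si, Al, Mg

Mg is in period 3, group 2; Al is in period 3, group 13; Si is in period 3, group 14; P is in period 3, group 15; S is in period 3, group 16; Cl is in period 3, group 17.
Electronegativity increases across a period and decreases down a group, tracking effective nuclear charge and atomic size.
All lie in period 3, so electronegativity increases left to right.
So from highest to lowest: Cl > S > P > Si > Al > Mg.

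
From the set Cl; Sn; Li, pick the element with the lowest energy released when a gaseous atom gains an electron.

Li

Electron affinity generally becomes more exothermic across a period toward the halogens and less exothermic down a group.
Neither a single period nor a single group — weigh both effects.
Sn > Li: period and group pull opposite ways; the across-period shift dominates (107 vs 60 kJ/mol).
Cl > Sn: relative to Sn, both the across-period and down-group shifts push Cl's electron affinity up.
Tabulated electron affinity (kJ/mol): Li 60, Cl 349, Sn 107.
The lowest energy released when a gaseous atom gains an electron among these belongs to Li.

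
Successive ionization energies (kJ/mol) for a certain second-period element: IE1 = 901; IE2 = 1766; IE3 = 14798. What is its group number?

Group 2

Look for the largest jump between consecutive ionization energies: IE3/IE2 ≈ 8.4, far larger than any earlier ratio.
That jump marks the point where a core electron is being removed. So the atom has 2 valence electrons.
A main-group element with 2 valence electrons is in group 2.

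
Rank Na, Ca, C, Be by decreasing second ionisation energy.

Na > C > Be > Ca

IE_2 is the cost of taking one more electron from the +1 cation: Na⁺ is the bare [Ne] core; Ca⁺ still has 1 valence electron; C⁺ still has 3 valence electrons; Be⁺ still has 1 valence electron.
Breaking into a closed-shell core is much more expensive than removing a leftover valence electron — Na has the largest IE_2 here.
Valence configurations: Ca⁺ [Ar]4s¹, C⁺ [He]2s²2p¹, Be⁺ [He]2s¹.
Approximate IE_2 values (kJ/mol): Na 4562, Ca 1145, C 2353, Be 1757.
Hence IE_2: Ca < Be < C < Na.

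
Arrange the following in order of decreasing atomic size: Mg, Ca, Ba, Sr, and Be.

Ba, Sr, Ca, Mg, Be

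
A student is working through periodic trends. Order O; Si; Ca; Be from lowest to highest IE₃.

Si < Ca < O < Be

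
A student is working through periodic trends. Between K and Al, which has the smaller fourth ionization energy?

K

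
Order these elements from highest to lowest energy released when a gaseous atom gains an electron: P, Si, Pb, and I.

Si is in period 3, group 14; P is in period 3, group 15; I is in period 5, group 17; Pb is in period 6, group 14.
Adding an electron releases more energy for atoms nearer the top right (short of the noble gases).
These span different periods and groups, so the two trends combine.
P > Pb: relative to Pb, both the across-period and down-group shifts push P's electron affinity up.
Si > P: this pair runs against the simple trend — see the exception note.
I > Si: the two effects oppose for this pair; the across-period effect wins (295 vs 134 kJ/mol).
Note the exception: Si has a higher electron affinity than P, contrary to the simple trend — adding an electron to P's half-filled 3p³ is unfavourable, so Si (3p²) has the more exothermic EA.
Tabulated electron affinity (kJ/mol): Si 134, P 72, I 295, Pb 35.
So from highest to lowest: I > Si > P > Pb.

I, Si, P, Pb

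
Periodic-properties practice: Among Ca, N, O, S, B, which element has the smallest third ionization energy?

The third ionization energy removes an electron from the +2 ion. For each element: Ca²⁺ is the bare [Ar] core; N²⁺ still has 3 valence electrons; O²⁺ still has 4 valence electrons; S²⁺ still has 4 valence electrons; B²⁺ still has 1 valence electron.
Usually core removal costs more than valence removal, but here the competition is close: a tightly held n=2 valence electron can cost more to remove than an n=3 core electron, so the actual values have to decide it.
Valence configurations: N²⁺ [He]2s²2p¹, O²⁺ [He]2s²2p², S²⁺ [Ne]3s²3p², B²⁺ [He]2s¹.
Approximate IE_3 values (kJ/mol): Ca 4912, N 4578, O 5300, S 3357, B 3660.
So the third ionization energies run S < B < N < Ca < O.

S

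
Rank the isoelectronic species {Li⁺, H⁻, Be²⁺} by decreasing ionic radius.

H⁻ > Li⁺ > Be²⁺

All of these have 2 electrons, so size is governed by nuclear charge alone: the more protons, the stronger the pull on the same electron cloud, and the smaller the ion.
Nuclear charges: Be²⁺ (Z=4), Li⁺ (Z=3), H⁻ (Z=1).
Largest to smallest: H⁻ > Li⁺ > Be²⁺.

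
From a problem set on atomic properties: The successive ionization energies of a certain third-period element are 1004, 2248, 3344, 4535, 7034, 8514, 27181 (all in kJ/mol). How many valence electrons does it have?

Look for the largest jump between consecutive ionization energies: IE7/IE6 ≈ 3.2, far larger than any earlier ratio.
That jump marks the point where a core electron is being removed. So the atom has 6 valence electrons.

6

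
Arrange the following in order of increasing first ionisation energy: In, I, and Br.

In < I < Br

Br is in period 4, group 17; In is in period 5, group 13; I is in period 5, group 17.
Across a period the outer electron is held more tightly (higher IE₁); down a group it sits in a higher shell, more shielded, and comes off more easily.
Neither a single period nor a single group — weigh both effects.
I > In: both are in period 5; the period trend gives I the larger value.
Br > I: they share group 17; the group trend gives Br the larger value.
For reference (kJ/mol): Br 1140, In 558, I 1008.
So from lowest to highest: In < I < Br.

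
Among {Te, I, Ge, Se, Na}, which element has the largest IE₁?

I

IE₁ increases left→right with effective nuclear charge and decreases top→bottom as the valence shell moves farther out.
Here both period and group differ, so the two effects have to be weighed against each other.
Ge > Na: period and group pull opposite ways; the across-period shift dominates (762 vs 496 kJ/mol).
Te > Ge: the two effects oppose for this pair; the across-period effect wins (869 vs 762 kJ/mol).
Se > Te: Se sits above Te in group 16, so the down-group effect alone puts Se higher.
I > Se: the two effects oppose for this pair; the across-period effect wins (1008 vs 941 kJ/mol).
Tabulated first ionization energy (kJ/mol): Na 496, Ge 762, Se 941, Te 869, I 1008.
The largest IE₁ among these belongs to I.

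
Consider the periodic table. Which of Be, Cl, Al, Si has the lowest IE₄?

Si

After 3 electrons have been removed, what remains? Be³⁺ is already 1 electron into the core; Cl³⁺ still has 4 valence electrons; Al³⁺ is the bare [Ne] core; Si³⁺ still has 1 valence electron.
Pulling an electron out of a noble-gas core costs far more than removing a remaining valence electron, so Al and Be sit at the high end of IE_4.
Valence configurations: Cl³⁺ [Ne]3s²3p², Si³⁺ [Ne]3s¹.
Tabulated IE_4 (kJ/mol): Be 21007, Cl 5159, Al 11577, Si 4356.
Putting it together, IE_4: Si < Cl < Al < Be.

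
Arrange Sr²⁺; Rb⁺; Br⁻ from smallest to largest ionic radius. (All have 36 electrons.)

Sr²⁺, Rb⁺, Br⁻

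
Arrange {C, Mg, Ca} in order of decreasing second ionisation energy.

The second ionization energy removes an electron from the +1 ion. For each element: C⁺ still has 3 valence electrons; Mg⁺ still has 1 valence electron; Ca⁺ still has 1 valence electron.
All are still removing valence electrons, so compare the +1 ions as you would atoms: IE_2 generally rises across a period (higher Z_eff) and falls down a group (larger shell), subject to the usual subshell exceptions.
Valence configurations: C⁺ [He]2s²2p¹, Mg⁺ [Ne]3s¹, Ca⁺ [Ar]4s¹.
Approximate IE_2 values (kJ/mol): C 2353, Mg 1451, Ca 1145.
Putting it together, IE_2: Ca < Mg < C.

C > Mg > Ca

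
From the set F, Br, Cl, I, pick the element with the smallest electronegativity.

I

EN rises left→right (higher Z_eff, smaller atoms) and falls top→bottom (larger, more shielded atoms).
All are in group 17, so electronegativity increases up the group.
The smallest electronegativity among these belongs to I.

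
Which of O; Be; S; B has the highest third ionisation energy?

Be

IE_3 is the cost of taking one more electron from the +2 cation: O²⁺ still has 4 valence electrons; Be²⁺ is the bare [He] core; S²⁺ still has 4 valence electrons; B²⁺ still has 1 valence electron.
Breaking into a closed-shell core is much more expensive than removing a leftover valence electron — Be has the largest IE_3 here.
Valence configurations: O²⁺ [He]2s²2p², S²⁺ [Ne]3s²3p², B²⁺ [He]2s¹.
The numbers (kJ/mol): O 5300, Be 14849, S 3357, B 3660.
Hence IE_3: S < B < O < Be.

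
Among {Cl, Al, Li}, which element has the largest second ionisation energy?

Li

Consider each +1 ion: Cl⁺ still has 6 valence electrons; Al⁺ still has 2 valence electrons; Li⁺ is the bare [He] core.
Pulling an electron out of a noble-gas core costs far more than removing a remaining valence electron, so Li sits at the high end of IE_2.
Valence configurations: Cl⁺ [Ne]3s²3p⁴, Al⁺ [Ne]3s².
Approximate IE_2 values (kJ/mol): Cl 2298, Al 1817, Li 7298.
So the second ionization energies run Al < Cl < Li.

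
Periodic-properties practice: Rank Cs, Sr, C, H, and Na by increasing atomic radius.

H < C < Na < Sr < Cs

Moving right in a period, electrons are added to the same shell under a stronger nuclear pull, so atoms get smaller; moving down, a new shell is opened and atoms get larger.
These span different periods and groups, so the two trends combine.
C > H: the two effects oppose for this pair; the down-group effect wins (75 vs 32 pm).
Na > C: both effects reinforce here, so Na is clearly the larger of the two.
Sr > Na: period and group pull opposite ways; the down-group shift dominates (185 vs 155 pm).
Cs > Sr: both effects reinforce here, so Cs is clearly the larger of the two.
Approximate values (pm): H 32, C 75, Na 155, Sr 185, Cs 232.
So from smallest to largest: H < C < Na < Sr < Cs.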